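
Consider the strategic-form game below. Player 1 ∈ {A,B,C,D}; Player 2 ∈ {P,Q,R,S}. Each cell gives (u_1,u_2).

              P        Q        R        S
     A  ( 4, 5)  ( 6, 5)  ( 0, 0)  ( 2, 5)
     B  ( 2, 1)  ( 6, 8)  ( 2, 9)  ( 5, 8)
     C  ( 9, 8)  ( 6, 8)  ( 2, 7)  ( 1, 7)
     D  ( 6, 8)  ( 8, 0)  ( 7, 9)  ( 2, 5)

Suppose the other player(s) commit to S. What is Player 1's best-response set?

u_1(A vs S) = 2
u_1(B vs S) = 5
u_1(C vs S) = 1
u_1(D vs S) = 2
max payoff 5 at {B}

P1 best: {B}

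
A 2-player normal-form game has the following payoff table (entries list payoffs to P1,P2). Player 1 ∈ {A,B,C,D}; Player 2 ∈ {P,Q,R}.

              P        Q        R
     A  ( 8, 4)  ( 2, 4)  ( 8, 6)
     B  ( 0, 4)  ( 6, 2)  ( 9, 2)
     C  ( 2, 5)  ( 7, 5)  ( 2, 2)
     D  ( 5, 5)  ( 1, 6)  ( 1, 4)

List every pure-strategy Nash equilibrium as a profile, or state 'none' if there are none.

Nash profiles: (C,Q)

(A,P): not NE [P2→R gives 6>4]
(A,Q): not NE [P1→C gives 7>2; P2→R gives 6>4]
(A,R): not NE [P1→B gives 9>8]
(B,P): not NE [P1→A gives 8>0]
(B,Q): not NE [P1→C gives 7>6; P2→P gives 4>2]
(B,R): not NE [P2→P gives 4>2]
(C,P): not NE [P1→A gives 8>2]
(C,Q): NE
(C,R): not NE [P1→B gives 9>2; P2→Q gives 5>2]
(D,P): not NE [P1→A gives 8>5; P2→Q gives 6>5]
(D,Q): not NE [P1→C gives 7>1]
(D,R): not NE [P1→B gives 9>1; P2→Q gives 6>4]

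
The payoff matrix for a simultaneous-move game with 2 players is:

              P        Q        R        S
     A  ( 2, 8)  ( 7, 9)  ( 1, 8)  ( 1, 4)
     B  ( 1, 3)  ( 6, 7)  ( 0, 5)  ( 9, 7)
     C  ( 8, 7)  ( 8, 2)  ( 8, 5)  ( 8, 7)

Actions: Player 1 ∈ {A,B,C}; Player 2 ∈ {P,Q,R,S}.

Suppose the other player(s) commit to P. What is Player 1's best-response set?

u_1(A vs P) = 2
u_1(B vs P) = 1
u_1(C vs P) = 8
max payoff 8 at {C}

argmax u_1 = {C}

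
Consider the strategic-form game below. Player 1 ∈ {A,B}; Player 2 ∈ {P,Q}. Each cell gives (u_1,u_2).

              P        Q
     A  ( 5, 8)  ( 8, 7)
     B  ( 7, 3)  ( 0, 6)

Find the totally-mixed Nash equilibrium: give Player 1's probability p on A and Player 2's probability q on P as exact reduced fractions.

P1 mixes 3/4 on A; P2 mixes 4/5 on P

P1 indiff ⇒ q·5+(1-q)·8 = q·7+(1-q)·0 ⇒ q(-2) = (1-q)(-8) ⇒ q = 4/5
P2 indiff ⇒ p·8+(1-p)·3 = p·7+(1-p)·6 ⇒ p(1) = (1-p)(3) ⇒ p = 3/4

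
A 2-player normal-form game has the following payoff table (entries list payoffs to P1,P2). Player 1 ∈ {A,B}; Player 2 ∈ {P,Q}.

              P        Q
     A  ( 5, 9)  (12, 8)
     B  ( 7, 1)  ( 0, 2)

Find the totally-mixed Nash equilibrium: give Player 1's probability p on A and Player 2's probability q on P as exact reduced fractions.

(p,q) = (1/2, 6/7)

P1 indiff ⇒ q·5+(1-q)·12 = q·7+(1-q)·0 ⇒ q(-2) = (1-q)(-12) ⇒ q = 6/7
P2 indiff ⇒ p·9+(1-p)·1 = p·8+(1-p)·2 ⇒ p(1) = (1-p)(1) ⇒ p = 1/2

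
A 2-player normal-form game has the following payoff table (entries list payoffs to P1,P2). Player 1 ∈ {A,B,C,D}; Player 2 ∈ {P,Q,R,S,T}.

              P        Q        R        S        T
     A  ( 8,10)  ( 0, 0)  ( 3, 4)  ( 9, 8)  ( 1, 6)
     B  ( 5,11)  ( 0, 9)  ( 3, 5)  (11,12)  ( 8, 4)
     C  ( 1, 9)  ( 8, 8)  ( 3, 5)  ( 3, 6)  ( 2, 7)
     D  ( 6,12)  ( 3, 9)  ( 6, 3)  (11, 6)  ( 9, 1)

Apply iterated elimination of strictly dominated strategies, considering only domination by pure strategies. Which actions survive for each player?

IESDS → P1:{A,B,D} P2:{P,S}

P2 drop Q (P beats it: A:10>0 B:11>9 C:9>8 D:12>9)
P1 drop C (D beats it: P:6>1 R:6>3 S:11>3 T:9>2)
P2 drop R (P beats it: A:10>4 B:11>5 D:12>3)
P2 drop T (P beats it: A:10>6 B:11>4 D:12>1)
P1→{A,B,D} P2→{P,S}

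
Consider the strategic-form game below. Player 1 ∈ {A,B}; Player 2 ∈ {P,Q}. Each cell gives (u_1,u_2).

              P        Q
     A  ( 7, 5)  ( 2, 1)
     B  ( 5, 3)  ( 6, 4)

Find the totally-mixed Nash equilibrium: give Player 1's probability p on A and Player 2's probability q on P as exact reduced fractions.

P1 indiff ⇒ q·7+(1-q)·2 = q·5+(1-q)·6 ⇒ q(2) = (1-q)(4) ⇒ q = 2/3
P2 indiff ⇒ p·5+(1-p)·3 = p·1+(1-p)·4 ⇒ p(4) = (1-p)(1) ⇒ p = 1/5

P1 mixes 1/5 on A; P2 mixes 2/3 on P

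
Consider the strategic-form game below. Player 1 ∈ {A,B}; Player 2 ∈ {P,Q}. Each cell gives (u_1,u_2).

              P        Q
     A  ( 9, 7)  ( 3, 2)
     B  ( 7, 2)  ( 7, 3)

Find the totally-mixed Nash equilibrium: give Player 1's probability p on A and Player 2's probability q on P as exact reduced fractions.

P1 mixes 1/6 on A; P2 mixes 2/3 on P

P1 indiff ⇒ q·9+(1-q)·3 = q·7+(1-q)·7 ⇒ q(2) = (1-q)(4) ⇒ q = 2/3
P2 indiff ⇒ p·7+(1-p)·2 = p·2+(1-p)·3 ⇒ p(5) = (1-p)(1) ⇒ p = 1/6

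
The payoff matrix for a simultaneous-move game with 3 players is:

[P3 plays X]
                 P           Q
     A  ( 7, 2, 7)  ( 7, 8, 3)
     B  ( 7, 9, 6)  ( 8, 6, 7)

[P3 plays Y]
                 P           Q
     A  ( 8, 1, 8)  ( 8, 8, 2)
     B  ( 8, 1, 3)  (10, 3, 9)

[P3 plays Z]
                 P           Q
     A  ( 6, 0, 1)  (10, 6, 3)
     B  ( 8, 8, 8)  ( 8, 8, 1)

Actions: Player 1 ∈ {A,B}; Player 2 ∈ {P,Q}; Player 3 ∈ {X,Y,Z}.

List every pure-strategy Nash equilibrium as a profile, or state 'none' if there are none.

(A,P,X): not NE [P2→Q gives 8>2; P3→Y gives 8>7]
(A,P,Y): not NE [P2→Q gives 8>1]
(A,P,Z): not NE [P1→B gives 8>6; P2→Q gives 6>0; P3→Y gives 8>1]
(A,Q,X): not NE [P1→B gives 8>7]
(A,Q,Y): not NE [P1→B gives 10>8; P3→Z gives 3>2]
(A,Q,Z): NE
(B,P,X): not NE [P3→Z gives 8>6]
(B,P,Y): not NE [P2→Q gives 3>1; P3→Z gives 8>3]
(B,P,Z): NE
(B,Q,X): not NE [P2→P gives 9>6; P3→Y gives 9>7]
(B,Q,Y): NE
(B,Q,Z): not NE [P1→A gives 10>8; P3→Y gives 9>1]

NE set: (A,Q,Z), (B,P,Z), (B,Q,Y)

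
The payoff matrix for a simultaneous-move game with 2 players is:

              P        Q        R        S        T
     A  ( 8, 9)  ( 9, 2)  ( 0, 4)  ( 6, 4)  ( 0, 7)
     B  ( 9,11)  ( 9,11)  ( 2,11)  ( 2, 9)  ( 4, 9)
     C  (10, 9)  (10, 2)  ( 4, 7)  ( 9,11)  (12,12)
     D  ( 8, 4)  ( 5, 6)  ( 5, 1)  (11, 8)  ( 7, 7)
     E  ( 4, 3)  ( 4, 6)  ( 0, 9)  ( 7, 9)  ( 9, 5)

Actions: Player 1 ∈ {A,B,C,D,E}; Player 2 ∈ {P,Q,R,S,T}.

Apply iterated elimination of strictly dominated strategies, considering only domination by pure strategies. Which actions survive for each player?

IESDS → P1:{C,D} P2:{S,T}

P1 drop A (C beats it: P:10>8 Q:10>9 R:4>0 S:9>6 T:12>0)
P1 drop B (C beats it: P:10>9 Q:10>9 R:4>2 S:9>2 T:12>4)
P1 drop E (C beats it: P:10>4 Q:10>4 R:4>0 S:9>7 T:12>9)
P2 drop P (S beats it: C:11>9 D:8>4)
P2 drop Q (S beats it: C:11>2 D:8>6)
P2 drop R (S beats it: C:11>7 D:8>1)
P1→{C,D} P2→{S,T}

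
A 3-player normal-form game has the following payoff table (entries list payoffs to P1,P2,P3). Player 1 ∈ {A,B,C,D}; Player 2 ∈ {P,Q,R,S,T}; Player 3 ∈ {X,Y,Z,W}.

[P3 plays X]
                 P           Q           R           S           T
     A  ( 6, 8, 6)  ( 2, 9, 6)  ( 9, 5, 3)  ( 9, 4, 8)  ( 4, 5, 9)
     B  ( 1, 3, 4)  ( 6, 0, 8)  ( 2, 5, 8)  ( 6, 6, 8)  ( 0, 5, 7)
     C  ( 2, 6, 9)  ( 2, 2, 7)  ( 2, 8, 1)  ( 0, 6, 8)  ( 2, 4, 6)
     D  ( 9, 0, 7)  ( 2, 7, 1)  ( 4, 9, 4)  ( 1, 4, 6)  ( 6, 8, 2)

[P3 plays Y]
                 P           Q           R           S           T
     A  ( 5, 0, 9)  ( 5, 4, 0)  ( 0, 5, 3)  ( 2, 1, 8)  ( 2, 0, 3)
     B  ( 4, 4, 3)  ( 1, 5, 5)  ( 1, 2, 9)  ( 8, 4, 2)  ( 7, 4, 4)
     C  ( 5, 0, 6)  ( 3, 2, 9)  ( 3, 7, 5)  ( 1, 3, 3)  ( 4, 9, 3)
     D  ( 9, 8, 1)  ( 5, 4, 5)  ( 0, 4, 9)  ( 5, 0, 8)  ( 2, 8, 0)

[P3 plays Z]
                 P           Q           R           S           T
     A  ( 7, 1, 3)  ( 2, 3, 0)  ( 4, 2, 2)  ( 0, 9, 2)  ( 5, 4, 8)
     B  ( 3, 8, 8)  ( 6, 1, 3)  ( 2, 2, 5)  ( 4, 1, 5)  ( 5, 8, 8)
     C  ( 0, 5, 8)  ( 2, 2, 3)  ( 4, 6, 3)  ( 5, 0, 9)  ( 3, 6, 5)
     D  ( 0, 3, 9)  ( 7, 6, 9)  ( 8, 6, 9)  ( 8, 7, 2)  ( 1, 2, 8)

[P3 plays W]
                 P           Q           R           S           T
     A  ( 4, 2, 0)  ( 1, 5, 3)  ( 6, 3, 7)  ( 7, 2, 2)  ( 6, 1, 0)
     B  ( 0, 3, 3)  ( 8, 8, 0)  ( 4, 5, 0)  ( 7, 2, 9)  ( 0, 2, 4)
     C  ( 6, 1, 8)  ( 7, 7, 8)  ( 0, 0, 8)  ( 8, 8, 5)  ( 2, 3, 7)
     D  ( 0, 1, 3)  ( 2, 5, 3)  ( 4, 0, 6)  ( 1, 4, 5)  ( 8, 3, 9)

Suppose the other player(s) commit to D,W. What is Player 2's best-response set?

u_2(P vs D,W) = 1
u_2(Q vs D,W) = 5
u_2(R vs D,W) = 0
u_2(S vs D,W) = 4
u_2(T vs D,W) = 3
max payoff 5 at {Q}

P2 best: {Q}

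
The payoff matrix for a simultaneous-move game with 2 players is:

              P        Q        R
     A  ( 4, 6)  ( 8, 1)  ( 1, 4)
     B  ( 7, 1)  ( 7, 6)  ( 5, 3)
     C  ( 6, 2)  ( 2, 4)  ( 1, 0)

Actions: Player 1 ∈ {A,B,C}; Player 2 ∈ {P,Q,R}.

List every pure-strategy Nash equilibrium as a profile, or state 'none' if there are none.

(A,P): not NE [P1→B gives 7>4]
(A,Q): not NE [P2→P gives 6>1]
(A,R): not NE [P1→B gives 5>1; P2→P gives 6>4]
(B,P): not NE [P2→Q gives 6>1]
(B,Q): not NE [P1→A gives 8>7]
(B,R): not NE [P2→Q gives 6>3]
(C,P): not NE [P1→B gives 7>6; P2→Q gives 4>2]
(C,Q): not NE [P1→A gives 8>2]
(C,R): not NE [P1→B gives 5>1; P2→Q gives 4>0]

No pure NE.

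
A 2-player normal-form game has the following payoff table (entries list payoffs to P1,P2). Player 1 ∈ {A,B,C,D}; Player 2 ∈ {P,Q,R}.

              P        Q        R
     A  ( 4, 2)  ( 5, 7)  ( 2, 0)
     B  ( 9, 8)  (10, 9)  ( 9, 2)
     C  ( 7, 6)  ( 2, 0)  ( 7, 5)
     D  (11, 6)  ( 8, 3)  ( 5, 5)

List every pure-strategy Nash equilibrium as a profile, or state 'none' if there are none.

(A,P): not NE [P1→D gives 11>4; P2→Q gives 7>2]
(A,Q): not NE [P1→B gives 10>5]
(A,R): not NE [P1→B gives 9>2; P2→Q gives 7>0]
(B,P): not NE [P1→D gives 11>9; P2→Q gives 9>8]
(B,Q): NE
(B,R): not NE [P2→Q gives 9>2]
(C,P): not NE [P1→D gives 11>7]
(C,Q): not NE [P1→B gives 10>2; P2→P gives 6>0]
(C,R): not NE [P1→B gives 9>7; P2→P gives 6>5]
(D,P): NE
(D,Q): not NE [P1→B gives 10>8; P2→P gives 6>3]
(D,R): not NE [P1→B gives 9>5; P2→P gives 6>5]

Nash profiles: (B,Q), (D,P)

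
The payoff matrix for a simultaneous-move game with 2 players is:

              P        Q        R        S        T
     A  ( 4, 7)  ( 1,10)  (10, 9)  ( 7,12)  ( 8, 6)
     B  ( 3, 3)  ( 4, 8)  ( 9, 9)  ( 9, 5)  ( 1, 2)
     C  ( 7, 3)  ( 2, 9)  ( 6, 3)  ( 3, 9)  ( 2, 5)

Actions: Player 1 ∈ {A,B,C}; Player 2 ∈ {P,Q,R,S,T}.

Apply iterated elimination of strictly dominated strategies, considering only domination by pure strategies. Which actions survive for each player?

IESDS → P1:{A,B} P2:{Q,R,S}

P2 drop P (Q beats it: A:10>7 B:8>3 C:9>3)
P2 drop T (Q beats it: A:10>6 B:8>2 C:9>5)
P1 drop C (B beats it: Q:4>2 R:9>6 S:9>3)
P1→{A,B} P2→{Q,R,S}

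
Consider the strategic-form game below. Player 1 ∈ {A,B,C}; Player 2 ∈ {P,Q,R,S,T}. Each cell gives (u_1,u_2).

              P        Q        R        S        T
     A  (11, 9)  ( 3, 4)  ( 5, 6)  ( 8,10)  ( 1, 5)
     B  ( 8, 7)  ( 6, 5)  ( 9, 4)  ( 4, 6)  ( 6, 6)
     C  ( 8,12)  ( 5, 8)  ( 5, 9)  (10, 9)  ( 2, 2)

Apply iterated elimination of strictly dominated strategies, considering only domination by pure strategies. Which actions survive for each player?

P2 drop Q (P beats it: A:9>4 B:7>5 C:12>8)
P2 drop R (P beats it: A:9>6 B:7>4 C:12>9)
P2 drop T (P beats it: A:9>5 B:7>6 C:12>2)
P1 drop B (A beats it: P:11>8 S:8>4)
P1→{A,C} P2→{P,S}

IESDS → P1:{A,C} P2:{P,S}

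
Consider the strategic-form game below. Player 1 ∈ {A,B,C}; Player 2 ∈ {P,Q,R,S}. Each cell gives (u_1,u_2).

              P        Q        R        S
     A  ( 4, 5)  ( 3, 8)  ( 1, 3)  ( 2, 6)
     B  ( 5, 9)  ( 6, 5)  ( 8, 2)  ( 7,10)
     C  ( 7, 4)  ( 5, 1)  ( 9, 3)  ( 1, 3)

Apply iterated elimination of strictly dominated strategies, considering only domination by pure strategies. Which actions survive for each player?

Remaining: P1:{B,C} P2:{P,S}

P1 drop A (B beats it: P:5>4 Q:6>3 R:8>1 S:7>2)
P2 drop Q (P beats it: B:9>5 C:4>1)
P2 drop R (P beats it: B:9>2 C:4>3)
P1→{B,C} P2→{P,S}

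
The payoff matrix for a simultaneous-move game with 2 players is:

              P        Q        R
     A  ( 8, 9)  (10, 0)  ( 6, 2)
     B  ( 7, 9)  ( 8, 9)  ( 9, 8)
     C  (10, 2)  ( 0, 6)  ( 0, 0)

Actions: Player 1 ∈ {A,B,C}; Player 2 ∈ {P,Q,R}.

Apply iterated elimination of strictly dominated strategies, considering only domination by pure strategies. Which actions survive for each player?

Remaining: P1:{A,C} P2:{P,Q}

P2 drop R (P beats it: A:9>2 B:9>8 C:2>0)
P1 drop B (A beats it: P:8>7 Q:10>8)
P1→{A,C} P2→{P,Q}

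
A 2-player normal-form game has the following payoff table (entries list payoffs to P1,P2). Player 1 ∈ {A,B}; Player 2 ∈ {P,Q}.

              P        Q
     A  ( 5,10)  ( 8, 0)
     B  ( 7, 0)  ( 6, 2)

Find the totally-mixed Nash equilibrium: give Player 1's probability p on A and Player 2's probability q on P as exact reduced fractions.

P1 indiff ⇒ q·5+(1-q)·8 = q·7+(1-q)·6 ⇒ q(-2) = (1-q)(-2) ⇒ q = 1/2
P2 indiff ⇒ p·10+(1-p)·0 = p·0+(1-p)·2 ⇒ p(10) = (1-p)(2) ⇒ p = 1/6

P1 mixes 1/6 on A; P2 mixes 1/2 on P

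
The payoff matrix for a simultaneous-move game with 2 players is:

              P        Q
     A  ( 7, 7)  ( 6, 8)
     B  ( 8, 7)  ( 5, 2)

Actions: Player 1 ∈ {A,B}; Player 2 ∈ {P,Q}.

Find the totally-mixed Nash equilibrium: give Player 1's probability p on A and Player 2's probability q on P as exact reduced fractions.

(p,q) = (5/6, 1/2)

P1 indiff ⇒ q·7+(1-q)·6 = q·8+(1-q)·5 ⇒ q(-1) = (1-q)(-1) ⇒ q = 1/2
P2 indiff ⇒ p·7+(1-p)·7 = p·8+(1-p)·2 ⇒ p(-1) = (1-p)(-5) ⇒ p = 5/6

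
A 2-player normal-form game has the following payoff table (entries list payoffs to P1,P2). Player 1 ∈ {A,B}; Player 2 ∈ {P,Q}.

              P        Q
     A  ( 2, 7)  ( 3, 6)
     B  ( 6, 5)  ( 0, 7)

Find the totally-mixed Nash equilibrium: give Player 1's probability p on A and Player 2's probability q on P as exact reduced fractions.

P1 indiff ⇒ q·2+(1-q)·3 = q·6+(1-q)·0 ⇒ q(-4) = (1-q)(-3) ⇒ q = 3/7
P2 indiff ⇒ p·7+(1-p)·5 = p·6+(1-p)·7 ⇒ p(1) = (1-p)(2) ⇒ p = 2/3

p=2/3, q=3/7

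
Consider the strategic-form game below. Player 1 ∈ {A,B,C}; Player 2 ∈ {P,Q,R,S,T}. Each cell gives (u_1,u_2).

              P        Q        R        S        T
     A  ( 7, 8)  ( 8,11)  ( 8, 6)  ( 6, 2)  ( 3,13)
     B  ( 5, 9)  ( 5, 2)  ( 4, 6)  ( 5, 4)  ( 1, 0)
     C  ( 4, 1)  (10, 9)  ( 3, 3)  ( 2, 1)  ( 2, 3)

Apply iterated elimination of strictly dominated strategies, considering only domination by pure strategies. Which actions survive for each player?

Remaining: P1:{A,C} P2:{Q,T}

P1 drop B (A beats it: P:7>5 Q:8>5 R:8>4 S:6>5 T:3>1)
P2 drop P (Q beats it: A:11>8 C:9>1)
P2 drop R (Q beats it: A:11>6 C:9>3)
P2 drop S (Q beats it: A:11>2 C:9>1)
P1→{A,C} P2→{Q,T}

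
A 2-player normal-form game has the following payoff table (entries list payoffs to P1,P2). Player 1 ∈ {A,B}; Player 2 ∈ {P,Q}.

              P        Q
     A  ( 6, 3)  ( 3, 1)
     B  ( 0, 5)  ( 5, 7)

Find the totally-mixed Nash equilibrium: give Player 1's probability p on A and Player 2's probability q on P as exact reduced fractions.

P1 indiff ⇒ q·6+(1-q)·3 = q·0+(1-q)·5 ⇒ q(6) = (1-q)(2) ⇒ q = 1/4
P2 indiff ⇒ p·3+(1-p)·5 = p·1+(1-p)·7 ⇒ p(2) = (1-p)(2) ⇒ p = 1/2

p=1/2, q=1/4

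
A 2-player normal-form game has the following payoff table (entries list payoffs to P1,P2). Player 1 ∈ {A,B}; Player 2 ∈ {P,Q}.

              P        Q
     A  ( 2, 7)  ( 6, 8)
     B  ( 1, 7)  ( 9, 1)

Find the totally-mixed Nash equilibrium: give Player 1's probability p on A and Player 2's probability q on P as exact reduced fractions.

P1 indiff ⇒ q·2+(1-q)·6 = q·1+(1-q)·9 ⇒ q(1) = (1-q)(3) ⇒ q = 3/4
P2 indiff ⇒ p·7+(1-p)·7 = p·8+(1-p)·1 ⇒ p(-1) = (1-p)(-6) ⇒ p = 6/7

(p,q) = (6/7, 3/4)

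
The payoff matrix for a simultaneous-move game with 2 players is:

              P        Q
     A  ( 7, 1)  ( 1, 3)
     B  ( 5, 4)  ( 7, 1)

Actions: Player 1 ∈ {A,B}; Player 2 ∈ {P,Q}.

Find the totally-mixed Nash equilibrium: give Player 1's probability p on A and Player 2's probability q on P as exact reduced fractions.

P1 indiff ⇒ q·7+(1-q)·1 = q·5+(1-q)·7 ⇒ q(2) = (1-q)(6) ⇒ q = 3/4
P2 indiff ⇒ p·1+(1-p)·4 = p·3+(1-p)·1 ⇒ p(-2) = (1-p)(-3) ⇒ p = 3/5

P1 mixes 3/5 on A; P2 mixes 3/4 on P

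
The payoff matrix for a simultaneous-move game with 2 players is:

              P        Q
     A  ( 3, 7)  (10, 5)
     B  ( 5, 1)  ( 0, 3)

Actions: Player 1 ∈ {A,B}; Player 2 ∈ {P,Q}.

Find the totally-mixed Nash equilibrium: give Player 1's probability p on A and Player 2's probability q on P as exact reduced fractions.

(p,q) = (1/2, 5/6)

P1 indiff ⇒ q·3+(1-q)·10 = q·5+(1-q)·0 ⇒ q(-2) = (1-q)(-10) ⇒ q = 5/6
P2 indiff ⇒ p·7+(1-p)·1 = p·5+(1-p)·3 ⇒ p(2) = (1-p)(2) ⇒ p = 1/2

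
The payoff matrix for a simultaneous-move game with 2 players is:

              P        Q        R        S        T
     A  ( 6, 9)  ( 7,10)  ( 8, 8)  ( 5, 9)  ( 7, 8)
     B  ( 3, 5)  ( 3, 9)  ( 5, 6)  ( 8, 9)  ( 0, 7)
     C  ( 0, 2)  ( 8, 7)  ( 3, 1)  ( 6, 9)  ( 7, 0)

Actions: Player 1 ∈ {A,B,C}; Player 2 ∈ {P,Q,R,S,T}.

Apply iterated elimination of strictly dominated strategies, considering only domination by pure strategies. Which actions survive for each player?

P2 drop P (Q beats it: A:10>9 B:9>5 C:7>2)
P2 drop R (Q beats it: A:10>8 B:9>6 C:7>1)
P2 drop T (Q beats it: A:10>8 B:9>7 C:7>0)
P1 drop A (C beats it: Q:8>7 S:6>5)
P1→{B,C} P2→{Q,S}

Survivors P1:{B,C} P2:{Q,S}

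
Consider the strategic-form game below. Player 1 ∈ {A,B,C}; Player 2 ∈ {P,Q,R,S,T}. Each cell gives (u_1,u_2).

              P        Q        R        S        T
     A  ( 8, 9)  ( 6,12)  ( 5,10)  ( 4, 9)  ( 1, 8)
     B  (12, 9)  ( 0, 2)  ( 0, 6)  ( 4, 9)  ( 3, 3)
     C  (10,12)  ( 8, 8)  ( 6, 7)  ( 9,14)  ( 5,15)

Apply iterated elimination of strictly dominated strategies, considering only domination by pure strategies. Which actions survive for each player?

P1 drop A (C beats it: P:10>8 Q:8>6 R:6>5 S:9>4 T:5>1)
P2 drop Q (P beats it: B:9>2 C:12>8)
P2 drop R (P beats it: B:9>6 C:12>7)
P1→{B,C} P2→{P,S,T}

IESDS → P1:{B,C} P2:{P,S,T}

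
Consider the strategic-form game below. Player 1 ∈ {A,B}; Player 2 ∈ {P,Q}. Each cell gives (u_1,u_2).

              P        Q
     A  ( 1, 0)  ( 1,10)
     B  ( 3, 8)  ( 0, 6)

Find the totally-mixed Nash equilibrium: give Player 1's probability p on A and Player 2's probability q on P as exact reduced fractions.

P1 indiff ⇒ q·1+(1-q)·1 = q·3+(1-q)·0 ⇒ q(-2) = (1-q)(-1) ⇒ q = 1/3
P2 indiff ⇒ p·0+(1-p)·8 = p·10+(1-p)·6 ⇒ p(-10) = (1-p)(-2) ⇒ p = 1/6

p=1/6, q=1/3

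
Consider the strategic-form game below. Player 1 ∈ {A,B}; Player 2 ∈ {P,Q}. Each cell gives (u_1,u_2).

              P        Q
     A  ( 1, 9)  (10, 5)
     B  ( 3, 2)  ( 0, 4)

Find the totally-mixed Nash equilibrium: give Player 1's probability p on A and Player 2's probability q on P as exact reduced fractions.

P1 indiff ⇒ q·1+(1-q)·10 = q·3+(1-q)·0 ⇒ q(-2) = (1-q)(-10) ⇒ q = 5/6
P2 indiff ⇒ p·9+(1-p)·2 = p·5+(1-p)·4 ⇒ p(4) = (1-p)(2) ⇒ p = 1/3

(p,q) = (1/3, 5/6)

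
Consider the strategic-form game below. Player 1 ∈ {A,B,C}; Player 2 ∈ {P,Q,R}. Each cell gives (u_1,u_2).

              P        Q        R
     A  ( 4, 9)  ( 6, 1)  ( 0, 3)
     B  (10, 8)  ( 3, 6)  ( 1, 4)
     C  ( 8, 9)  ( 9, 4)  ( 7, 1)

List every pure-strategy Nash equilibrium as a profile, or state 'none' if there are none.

(A,P): not NE [P1→B gives 10>4]
(A,Q): not NE [P1→C gives 9>6; P2→P gives 9>1]
(A,R): not NE [P1→C gives 7>0; P2→P gives 9>3]
(B,P): NE
(B,Q): not NE [P1→C gives 9>3; P2→P gives 8>6]
(B,R): not NE [P1→C gives 7>1; P2→P gives 8>4]
(C,P): not NE [P1→B gives 10>8]
(C,Q): not NE [P2→P gives 9>4]
(C,R): not NE [P2→P gives 9>1]

NE set: (B,P)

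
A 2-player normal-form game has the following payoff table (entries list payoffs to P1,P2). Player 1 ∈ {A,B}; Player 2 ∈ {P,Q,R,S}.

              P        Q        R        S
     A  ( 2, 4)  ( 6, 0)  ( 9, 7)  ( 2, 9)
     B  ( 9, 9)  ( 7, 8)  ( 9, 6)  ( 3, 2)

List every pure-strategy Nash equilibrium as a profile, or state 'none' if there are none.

(A,P): not NE [P1→B gives 9>2; P2→S gives 9>4]
(A,Q): not NE [P1→B gives 7>6; P2→S gives 9>0]
(A,R): not NE [P2→S gives 9>7]
(A,S): not NE [P1→B gives 3>2]
(B,P): NE
(B,Q): not NE [P2→P gives 9>8]
(B,R): not NE [P2→P gives 9>6]
(B,S): not NE [P2→P gives 9>2]

NE set: (B,P)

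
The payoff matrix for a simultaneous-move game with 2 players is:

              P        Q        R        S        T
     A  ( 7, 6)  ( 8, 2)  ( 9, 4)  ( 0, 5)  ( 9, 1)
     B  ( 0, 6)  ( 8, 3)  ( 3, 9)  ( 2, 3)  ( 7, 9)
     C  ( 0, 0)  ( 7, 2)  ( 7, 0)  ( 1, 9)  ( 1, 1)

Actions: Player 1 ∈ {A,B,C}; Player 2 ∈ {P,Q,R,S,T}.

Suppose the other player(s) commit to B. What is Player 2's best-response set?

BR_2 = {R,T}

u_2(P vs B) = 6
u_2(Q vs B) = 3
u_2(R vs B) = 9
u_2(S vs B) = 3
u_2(T vs B) = 9
max payoff 9 at {R,T}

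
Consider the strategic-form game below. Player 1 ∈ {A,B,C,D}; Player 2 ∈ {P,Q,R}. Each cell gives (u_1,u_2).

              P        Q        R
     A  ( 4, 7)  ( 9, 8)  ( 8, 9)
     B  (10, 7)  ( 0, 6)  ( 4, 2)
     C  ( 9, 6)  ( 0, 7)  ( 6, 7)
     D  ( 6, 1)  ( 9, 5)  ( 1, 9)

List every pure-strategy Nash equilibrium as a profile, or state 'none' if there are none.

(A,P): not NE [P1→B gives 10>4; P2→R gives 9>7]
(A,Q): not NE [P2→R gives 9>8]
(A,R): NE
(B,P): NE
(B,Q): not NE [P1→D gives 9>0; P2→P gives 7>6]
(B,R): not NE [P1→A gives 8>4; P2→P gives 7>2]
(C,P): not NE [P1→B gives 10>9; P2→R gives 7>6]
(C,Q): not NE [P1→D gives 9>0]
(C,R): not NE [P1→A gives 8>6]
(D,P): not NE [P1→B gives 10>6; P2→R gives 9>1]
(D,Q): not NE [P2→R gives 9>5]
(D,R): not NE [P1→A gives 8>1]

PSNE = {(A,R), (B,P)}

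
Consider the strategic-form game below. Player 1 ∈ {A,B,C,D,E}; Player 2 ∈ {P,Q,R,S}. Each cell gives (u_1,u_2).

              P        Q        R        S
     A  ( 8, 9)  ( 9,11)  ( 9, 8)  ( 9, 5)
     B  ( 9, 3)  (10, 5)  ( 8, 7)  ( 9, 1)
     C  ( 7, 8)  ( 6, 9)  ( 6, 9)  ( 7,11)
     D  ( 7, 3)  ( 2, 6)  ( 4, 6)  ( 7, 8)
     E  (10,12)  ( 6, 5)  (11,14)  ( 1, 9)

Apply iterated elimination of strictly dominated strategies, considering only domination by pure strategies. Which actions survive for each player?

P1 drop C (A beats it: P:8>7 Q:9>6 R:9>6 S:9>7)
P1 drop D (A beats it: P:8>7 Q:9>2 R:9>4 S:9>7)
P2 drop S (P beats it: A:9>5 B:3>1 E:12>9)
P1→{A,B,E} P2→{P,Q,R}

IESDS → P1:{A,B,E} P2:{P,Q,R}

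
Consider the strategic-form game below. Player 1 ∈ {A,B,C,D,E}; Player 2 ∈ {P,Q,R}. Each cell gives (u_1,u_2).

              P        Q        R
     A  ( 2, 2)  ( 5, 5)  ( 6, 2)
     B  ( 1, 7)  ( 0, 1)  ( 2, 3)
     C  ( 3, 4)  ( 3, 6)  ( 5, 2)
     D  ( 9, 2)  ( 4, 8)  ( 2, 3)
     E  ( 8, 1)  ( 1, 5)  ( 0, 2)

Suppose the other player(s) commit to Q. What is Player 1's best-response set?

P1 best: {A}

u_1(A vs Q) = 5
u_1(B vs Q) = 0
u_1(C vs Q) = 3
u_1(D vs Q) = 4
u_1(E vs Q) = 1
max payoff 5 at {A}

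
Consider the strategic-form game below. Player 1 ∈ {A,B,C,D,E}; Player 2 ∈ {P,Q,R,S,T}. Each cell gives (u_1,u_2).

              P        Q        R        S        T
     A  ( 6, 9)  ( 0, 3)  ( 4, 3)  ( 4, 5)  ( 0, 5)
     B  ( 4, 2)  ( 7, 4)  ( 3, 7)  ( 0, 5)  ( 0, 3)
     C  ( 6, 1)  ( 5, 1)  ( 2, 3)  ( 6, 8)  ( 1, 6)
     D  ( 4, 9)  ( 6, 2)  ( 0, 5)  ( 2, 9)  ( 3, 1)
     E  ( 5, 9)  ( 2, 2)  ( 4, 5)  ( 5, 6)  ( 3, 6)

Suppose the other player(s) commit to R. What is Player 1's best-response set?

u_1(A vs R) = 4
u_1(B vs R) = 3
u_1(C vs R) = 2
u_1(D vs R) = 0
u_1(E vs R) = 4
max payoff 4 at {A,E}

BR_1 = {A,E}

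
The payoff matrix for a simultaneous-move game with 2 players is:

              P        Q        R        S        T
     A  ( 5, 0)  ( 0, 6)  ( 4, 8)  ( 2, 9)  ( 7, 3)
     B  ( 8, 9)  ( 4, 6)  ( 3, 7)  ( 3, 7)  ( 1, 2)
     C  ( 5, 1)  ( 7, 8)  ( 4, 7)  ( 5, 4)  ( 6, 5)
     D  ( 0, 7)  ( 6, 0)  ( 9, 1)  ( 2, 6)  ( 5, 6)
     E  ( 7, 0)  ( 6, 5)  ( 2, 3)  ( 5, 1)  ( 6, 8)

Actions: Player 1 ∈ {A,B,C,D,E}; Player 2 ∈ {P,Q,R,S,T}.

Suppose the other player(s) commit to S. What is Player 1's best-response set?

u_1(A vs S) = 2
u_1(B vs S) = 3
u_1(C vs S) = 5
u_1(D vs S) = 2
u_1(E vs S) = 5
max payoff 5 at {C,E}

argmax u_1 = {C,E}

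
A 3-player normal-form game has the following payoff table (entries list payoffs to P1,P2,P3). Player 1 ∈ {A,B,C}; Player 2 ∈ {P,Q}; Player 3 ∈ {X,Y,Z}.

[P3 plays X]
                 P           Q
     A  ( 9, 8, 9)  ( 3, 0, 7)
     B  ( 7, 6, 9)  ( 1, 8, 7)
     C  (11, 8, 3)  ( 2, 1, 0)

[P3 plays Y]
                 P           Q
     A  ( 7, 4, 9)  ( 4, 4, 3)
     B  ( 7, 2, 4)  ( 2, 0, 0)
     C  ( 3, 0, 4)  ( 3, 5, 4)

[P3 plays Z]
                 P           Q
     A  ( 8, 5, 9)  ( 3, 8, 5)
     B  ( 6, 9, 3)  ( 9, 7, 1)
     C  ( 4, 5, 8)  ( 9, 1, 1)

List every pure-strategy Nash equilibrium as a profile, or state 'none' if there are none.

PSNE = {(A,P,Y)}

(A,P,X): not NE [P1→C gives 11>9]
(A,P,Y): NE
(A,P,Z): not NE [P2→Q gives 8>5]
(A,Q,X): not NE [P2→P gives 8>0]
(A,Q,Y): not NE [P3→X gives 7>3]
(A,Q,Z): not NE [P1→C gives 9>3; P3→X gives 7>5]
(B,P,X): not NE [P1→C gives 11>7; P2→Q gives 8>6]
(B,P,Y): not NE [P3→X gives 9>4]
(B,P,Z): not NE [P1→A gives 8>6; P3→X gives 9>3]
(B,Q,X): not NE [P1→A gives 3>1]
(B,Q,Y): not NE [P1→A gives 4>2; P2→P gives 2>0; P3→X gives 7>0]
(B,Q,Z): not NE [P2→P gives 9>7; P3→X gives 7>1]
(C,P,X): not NE [P3→Z gives 8>3]
(C,P,Y): not NE [P1→B gives 7>3; P2→Q gives 5>0; P3→Z gives 8>4]
(C,P,Z): not NE [P1→A gives 8>4]
(C,Q,X): not NE [P1→A gives 3>2; P2→P gives 8>1; P3→Y gives 4>0]
(C,Q,Y): not NE [P1→A gives 4>3]
(C,Q,Z): not NE [P2→P gives 5>1; P3→Y gives 4>1]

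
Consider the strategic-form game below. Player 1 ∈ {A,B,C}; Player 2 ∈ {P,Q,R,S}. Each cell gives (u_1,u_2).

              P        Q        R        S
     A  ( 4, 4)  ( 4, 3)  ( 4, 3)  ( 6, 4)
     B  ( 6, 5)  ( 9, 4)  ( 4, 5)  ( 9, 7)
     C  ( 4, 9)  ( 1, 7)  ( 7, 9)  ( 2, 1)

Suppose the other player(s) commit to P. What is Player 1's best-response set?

u_1(A vs P) = 4
u_1(B vs P) = 6
u_1(C vs P) = 4
max payoff 6 at {B}

BR_1 = {B}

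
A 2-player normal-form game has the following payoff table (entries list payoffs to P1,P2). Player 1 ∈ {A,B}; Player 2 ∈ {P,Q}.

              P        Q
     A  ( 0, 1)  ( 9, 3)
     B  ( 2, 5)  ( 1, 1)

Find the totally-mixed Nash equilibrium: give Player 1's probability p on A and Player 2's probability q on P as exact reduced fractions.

P1 indiff ⇒ q·0+(1-q)·9 = q·2+(1-q)·1 ⇒ q(-2) = (1-q)(-8) ⇒ q = 4/5
P2 indiff ⇒ p·1+(1-p)·5 = p·3+(1-p)·1 ⇒ p(-2) = (1-p)(-4) ⇒ p = 2/3

(p,q) = (2/3, 4/5)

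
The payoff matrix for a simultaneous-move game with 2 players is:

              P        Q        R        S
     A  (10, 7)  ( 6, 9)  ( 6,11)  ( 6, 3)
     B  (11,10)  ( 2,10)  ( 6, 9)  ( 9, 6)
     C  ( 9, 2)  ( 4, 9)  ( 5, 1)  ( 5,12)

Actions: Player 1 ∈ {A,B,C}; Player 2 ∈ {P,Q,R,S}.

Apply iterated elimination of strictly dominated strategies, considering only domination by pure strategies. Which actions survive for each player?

Survivors P1:{A,B} P2:{P,Q,R}

P1 drop C (A beats it: P:10>9 Q:6>4 R:6>5 S:6>5)
P2 drop S (P beats it: A:7>3 B:10>6)
P1→{A,B} P2→{P,Q,R}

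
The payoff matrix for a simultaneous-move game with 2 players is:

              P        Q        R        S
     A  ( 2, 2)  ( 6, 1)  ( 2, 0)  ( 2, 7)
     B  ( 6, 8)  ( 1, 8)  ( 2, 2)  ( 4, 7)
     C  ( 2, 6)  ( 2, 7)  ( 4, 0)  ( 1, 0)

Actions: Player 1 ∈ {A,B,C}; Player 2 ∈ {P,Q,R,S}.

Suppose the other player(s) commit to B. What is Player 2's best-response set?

P2 best: {P,Q}

u_2(P vs B) = 8
u_2(Q vs B) = 8
u_2(R vs B) = 2
u_2(S vs B) = 7
max payoff 8 at {P,Q}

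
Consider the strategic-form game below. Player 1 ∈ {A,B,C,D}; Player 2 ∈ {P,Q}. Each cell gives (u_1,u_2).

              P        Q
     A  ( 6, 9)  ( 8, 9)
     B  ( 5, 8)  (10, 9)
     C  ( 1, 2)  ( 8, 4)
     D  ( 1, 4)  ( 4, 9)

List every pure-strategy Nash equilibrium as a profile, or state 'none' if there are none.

PSNE = {(A,P), (B,Q)}

(A,P): NE
(A,Q): not NE [P1→B gives 10>8]
(B,P): not NE [P1→A gives 6>5; P2→Q gives 9>8]
(B,Q): NE
(C,P): not NE [P1→A gives 6>1; P2→Q gives 4>2]
(C,Q): not NE [P1→B gives 10>8]
(D,P): not NE [P1→A gives 6>1; P2→Q gives 9>4]
(D,Q): not NE [P1→B gives 10>4]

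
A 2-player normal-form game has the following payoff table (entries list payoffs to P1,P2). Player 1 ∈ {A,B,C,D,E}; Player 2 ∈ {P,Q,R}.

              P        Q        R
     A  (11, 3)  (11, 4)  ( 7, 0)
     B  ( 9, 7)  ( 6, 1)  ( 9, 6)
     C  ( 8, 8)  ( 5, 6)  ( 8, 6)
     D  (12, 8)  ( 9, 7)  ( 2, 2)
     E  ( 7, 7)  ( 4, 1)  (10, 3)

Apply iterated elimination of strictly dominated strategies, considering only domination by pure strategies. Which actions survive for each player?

P1 drop C (B beats it: P:9>8 Q:6>5 R:9>8)
P2 drop R (P beats it: A:3>0 B:7>6 D:8>2 E:7>3)
P1 drop B (A beats it: P:11>9 Q:11>6)
P1 drop E (A beats it: P:11>7 Q:11>4)
P1→{A,D} P2→{P,Q}

IESDS → P1:{A,D} P2:{P,Q}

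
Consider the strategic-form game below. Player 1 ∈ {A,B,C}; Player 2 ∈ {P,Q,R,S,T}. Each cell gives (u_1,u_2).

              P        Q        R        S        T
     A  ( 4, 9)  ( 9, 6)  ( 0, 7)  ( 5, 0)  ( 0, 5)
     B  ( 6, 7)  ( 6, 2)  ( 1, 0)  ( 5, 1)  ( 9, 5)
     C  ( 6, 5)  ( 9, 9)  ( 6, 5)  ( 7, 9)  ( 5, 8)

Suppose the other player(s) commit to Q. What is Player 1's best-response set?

u_1(A vs Q) = 9
u_1(B vs Q) = 6
u_1(C vs Q) = 9
max payoff 9 at {A,C}

P1 best: {A,C}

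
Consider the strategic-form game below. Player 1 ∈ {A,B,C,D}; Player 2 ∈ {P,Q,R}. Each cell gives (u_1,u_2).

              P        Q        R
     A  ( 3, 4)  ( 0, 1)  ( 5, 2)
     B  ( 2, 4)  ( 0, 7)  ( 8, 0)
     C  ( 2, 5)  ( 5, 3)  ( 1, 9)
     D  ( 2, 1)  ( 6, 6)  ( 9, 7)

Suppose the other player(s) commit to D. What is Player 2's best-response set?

u_2(P vs D) = 1
u_2(Q vs D) = 6
u_2(R vs D) = 7
max payoff 7 at {R}

BR_2 = {R}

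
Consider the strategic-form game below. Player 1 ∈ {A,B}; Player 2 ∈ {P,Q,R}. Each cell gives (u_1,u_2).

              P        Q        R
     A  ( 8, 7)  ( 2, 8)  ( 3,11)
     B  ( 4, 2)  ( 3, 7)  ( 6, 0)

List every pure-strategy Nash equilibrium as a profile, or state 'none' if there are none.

Nash profiles: (B,Q)

(A,P): not NE [P2→R gives 11>7]
(A,Q): not NE [P1→B gives 3>2; P2→R gives 11>8]
(A,R): not NE [P1→B gives 6>3]
(B,P): not NE [P1→A gives 8>4; P2→Q gives 7>2]
(B,Q): NE
(B,R): not NE [P2→Q gives 7>0]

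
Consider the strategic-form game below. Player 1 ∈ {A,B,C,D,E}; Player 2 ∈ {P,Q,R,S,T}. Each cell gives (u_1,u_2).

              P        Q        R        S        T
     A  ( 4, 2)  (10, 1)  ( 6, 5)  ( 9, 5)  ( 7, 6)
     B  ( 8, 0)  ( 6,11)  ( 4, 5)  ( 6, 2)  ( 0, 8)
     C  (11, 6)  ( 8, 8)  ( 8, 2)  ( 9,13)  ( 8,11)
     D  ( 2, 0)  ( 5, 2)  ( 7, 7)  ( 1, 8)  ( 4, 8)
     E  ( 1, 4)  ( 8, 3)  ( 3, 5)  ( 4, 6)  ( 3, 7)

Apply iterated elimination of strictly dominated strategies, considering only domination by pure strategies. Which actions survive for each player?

Survivors P1:{A,C} P2:{S,T}

P1 drop B (C beats it: P:11>8 Q:8>6 R:8>4 S:9>6 T:8>0)
P1 drop D (C beats it: P:11>2 Q:8>5 R:8>7 S:9>1 T:8>4)
P1 drop E (A beats it: P:4>1 Q:10>8 R:6>3 S:9>4 T:7>3)
P2 drop P (S beats it: A:5>2 C:13>6)
P2 drop Q (S beats it: A:5>1 C:13>8)
P2 drop R (T beats it: A:6>5 C:11>2)
P1→{A,C} P2→{S,T}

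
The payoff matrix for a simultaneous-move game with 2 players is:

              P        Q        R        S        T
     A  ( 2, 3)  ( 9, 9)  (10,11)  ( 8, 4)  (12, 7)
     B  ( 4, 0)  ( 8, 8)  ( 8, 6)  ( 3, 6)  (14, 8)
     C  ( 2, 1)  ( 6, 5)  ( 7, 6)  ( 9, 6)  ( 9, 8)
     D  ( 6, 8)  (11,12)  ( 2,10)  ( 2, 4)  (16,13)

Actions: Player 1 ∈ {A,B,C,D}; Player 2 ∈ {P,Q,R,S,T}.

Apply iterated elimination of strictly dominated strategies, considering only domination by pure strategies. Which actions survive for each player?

IESDS → P1:{A,B,D} P2:{Q,R,T}

P2 drop P (Q beats it: A:9>3 B:8>0 C:5>1 D:12>8)
P2 drop S (T beats it: A:7>4 B:8>6 C:8>6 D:13>4)
P1 drop C (A beats it: Q:9>6 R:10>7 T:12>9)
P1→{A,B,D} P2→{Q,R,T}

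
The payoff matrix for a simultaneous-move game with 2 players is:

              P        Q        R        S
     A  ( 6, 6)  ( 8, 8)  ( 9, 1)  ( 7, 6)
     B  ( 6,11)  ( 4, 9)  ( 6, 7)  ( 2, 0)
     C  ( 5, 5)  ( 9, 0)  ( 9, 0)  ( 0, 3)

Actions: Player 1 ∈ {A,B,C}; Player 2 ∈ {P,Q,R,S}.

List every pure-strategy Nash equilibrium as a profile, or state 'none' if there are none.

(A,P): not NE [P2→Q gives 8>6]
(A,Q): not NE [P1→C gives 9>8]
(A,R): not NE [P2→Q gives 8>1]
(A,S): not NE [P2→Q gives 8>6]
(B,P): NE
(B,Q): not NE [P1→C gives 9>4; P2→P gives 11>9]
(B,R): not NE [P1→C gives 9>6; P2→P gives 11>7]
(B,S): not NE [P1→A gives 7>2; P2→P gives 11>0]
(C,P): not NE [P1→B gives 6>5]
(C,Q): not NE [P2→P gives 5>0]
(C,R): not NE [P2→P gives 5>0]
(C,S): not NE [P1→A gives 7>0; P2→P gives 5>3]

PSNE = {(B,P)}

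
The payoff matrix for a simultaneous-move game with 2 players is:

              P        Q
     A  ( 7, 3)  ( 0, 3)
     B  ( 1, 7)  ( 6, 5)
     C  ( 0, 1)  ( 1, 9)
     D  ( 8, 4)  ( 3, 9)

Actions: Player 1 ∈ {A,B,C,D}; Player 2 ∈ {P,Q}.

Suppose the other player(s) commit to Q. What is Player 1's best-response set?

u_1(A vs Q) = 0
u_1(B vs Q) = 6
u_1(C vs Q) = 1
u_1(D vs Q) = 3
max payoff 6 at {B}

P1 best: {B}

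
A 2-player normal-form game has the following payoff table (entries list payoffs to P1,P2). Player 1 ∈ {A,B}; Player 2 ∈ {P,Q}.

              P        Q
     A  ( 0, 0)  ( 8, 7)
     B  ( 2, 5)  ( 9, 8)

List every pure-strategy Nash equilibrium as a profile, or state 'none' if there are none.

(A,P): not NE [P1→B gives 2>0; P2→Q gives 7>0]
(A,Q): not NE [P1→B gives 9>8]
(B,P): not NE [P2→Q gives 8>5]
(B,Q): NE

NE set: (B,Q)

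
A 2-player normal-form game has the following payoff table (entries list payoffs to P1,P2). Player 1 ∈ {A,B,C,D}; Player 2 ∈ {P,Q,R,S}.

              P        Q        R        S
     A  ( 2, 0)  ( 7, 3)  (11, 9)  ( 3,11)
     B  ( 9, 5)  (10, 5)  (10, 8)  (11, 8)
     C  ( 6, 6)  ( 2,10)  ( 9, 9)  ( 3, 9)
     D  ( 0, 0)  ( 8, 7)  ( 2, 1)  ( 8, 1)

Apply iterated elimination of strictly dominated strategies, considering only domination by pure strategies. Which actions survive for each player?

Remaining: P1:{A,B} P2:{R,S}

P1 drop C (B beats it: P:9>6 Q:10>2 R:10>9 S:11>3)
P1 drop D (B beats it: P:9>0 Q:10>8 R:10>2 S:11>8)
P2 drop P (R beats it: A:9>0 B:8>5)
P2 drop Q (R beats it: A:9>3 B:8>5)
P1→{A,B} P2→{R,S}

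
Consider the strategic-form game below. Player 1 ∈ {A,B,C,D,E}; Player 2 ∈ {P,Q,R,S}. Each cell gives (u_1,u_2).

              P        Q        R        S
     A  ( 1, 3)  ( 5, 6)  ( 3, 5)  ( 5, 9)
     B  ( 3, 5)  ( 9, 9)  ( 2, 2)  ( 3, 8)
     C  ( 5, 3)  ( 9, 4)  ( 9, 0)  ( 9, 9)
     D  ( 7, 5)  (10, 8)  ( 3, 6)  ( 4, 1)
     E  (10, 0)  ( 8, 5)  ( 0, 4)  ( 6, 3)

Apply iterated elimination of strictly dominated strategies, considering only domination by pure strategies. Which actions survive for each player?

Survivors P1:{C,D} P2:{Q,S}

P1 drop A (C beats it: P:5>1 Q:9>5 R:9>3 S:9>5)
P1 drop B (D beats it: P:7>3 Q:10>9 R:3>2 S:4>3)
P2 drop P (Q beats it: C:4>3 D:8>5 E:5>0)
P1 drop E (C beats it: Q:9>8 R:9>0 S:9>6)
P2 drop R (Q beats it: C:4>0 D:8>6)
P1→{C,D} P2→{Q,S}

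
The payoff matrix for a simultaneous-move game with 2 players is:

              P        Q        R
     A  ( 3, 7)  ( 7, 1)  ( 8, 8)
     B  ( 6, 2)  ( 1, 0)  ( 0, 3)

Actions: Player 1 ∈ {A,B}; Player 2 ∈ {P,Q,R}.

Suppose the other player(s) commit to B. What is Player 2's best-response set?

P2 best: {R}

u_2(P vs B) = 2
u_2(Q vs B) = 0
u_2(R vs B) = 3
max payoff 3 at {R}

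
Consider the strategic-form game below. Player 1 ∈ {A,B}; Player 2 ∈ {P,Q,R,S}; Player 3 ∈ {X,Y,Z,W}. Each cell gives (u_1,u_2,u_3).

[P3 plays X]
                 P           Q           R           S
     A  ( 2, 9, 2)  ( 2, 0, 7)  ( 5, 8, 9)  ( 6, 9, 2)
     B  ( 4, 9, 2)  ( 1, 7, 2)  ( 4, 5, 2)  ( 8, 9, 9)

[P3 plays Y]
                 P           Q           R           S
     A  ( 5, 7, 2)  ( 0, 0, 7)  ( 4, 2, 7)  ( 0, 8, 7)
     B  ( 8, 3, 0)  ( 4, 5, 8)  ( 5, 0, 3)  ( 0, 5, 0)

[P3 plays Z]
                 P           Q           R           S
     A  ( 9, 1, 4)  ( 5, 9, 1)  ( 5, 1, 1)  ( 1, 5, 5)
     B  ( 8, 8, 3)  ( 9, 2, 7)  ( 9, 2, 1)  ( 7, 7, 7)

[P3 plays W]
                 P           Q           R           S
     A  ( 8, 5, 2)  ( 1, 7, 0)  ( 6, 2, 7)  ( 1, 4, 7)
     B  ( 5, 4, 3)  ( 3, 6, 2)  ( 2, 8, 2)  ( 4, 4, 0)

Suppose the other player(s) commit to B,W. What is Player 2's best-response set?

u_2(P vs B,W) = 4
u_2(Q vs B,W) = 6
u_2(R vs B,W) = 8
u_2(S vs B,W) = 4
max payoff 8 at {R}

P2 best: {R}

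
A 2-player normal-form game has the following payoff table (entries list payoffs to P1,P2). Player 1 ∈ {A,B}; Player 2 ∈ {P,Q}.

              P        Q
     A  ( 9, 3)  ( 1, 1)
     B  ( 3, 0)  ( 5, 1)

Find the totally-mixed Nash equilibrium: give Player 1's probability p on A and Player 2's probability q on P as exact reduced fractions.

P1 indiff ⇒ q·9+(1-q)·1 = q·3+(1-q)·5 ⇒ q(6) = (1-q)(4) ⇒ q = 2/5
P2 indiff ⇒ p·3+(1-p)·0 = p·1+(1-p)·1 ⇒ p(2) = (1-p)(1) ⇒ p = 1/3

(p,q) = (1/3, 2/5)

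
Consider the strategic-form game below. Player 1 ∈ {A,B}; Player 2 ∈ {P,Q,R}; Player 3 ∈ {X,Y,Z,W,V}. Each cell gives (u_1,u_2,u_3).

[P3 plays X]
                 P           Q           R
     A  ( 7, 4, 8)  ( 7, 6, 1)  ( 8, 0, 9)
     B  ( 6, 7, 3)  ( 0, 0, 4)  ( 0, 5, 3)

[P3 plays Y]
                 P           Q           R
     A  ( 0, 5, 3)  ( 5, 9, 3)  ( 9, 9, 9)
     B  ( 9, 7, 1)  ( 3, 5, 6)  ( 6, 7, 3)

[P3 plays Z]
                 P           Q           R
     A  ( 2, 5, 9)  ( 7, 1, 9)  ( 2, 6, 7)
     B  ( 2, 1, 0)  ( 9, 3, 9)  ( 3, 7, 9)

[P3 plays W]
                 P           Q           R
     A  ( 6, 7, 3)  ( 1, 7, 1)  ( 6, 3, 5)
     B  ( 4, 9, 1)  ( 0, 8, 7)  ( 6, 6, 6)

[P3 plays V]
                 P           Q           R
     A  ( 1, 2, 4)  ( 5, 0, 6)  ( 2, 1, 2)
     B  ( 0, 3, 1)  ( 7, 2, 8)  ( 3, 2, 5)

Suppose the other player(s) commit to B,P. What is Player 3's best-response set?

P3 best: {X}

u_3(X vs B,P) = 3
u_3(Y vs B,P) = 1
u_3(Z vs B,P) = 0
u_3(W vs B,P) = 1
u_3(V vs B,P) = 1
max payoff 3 at {X}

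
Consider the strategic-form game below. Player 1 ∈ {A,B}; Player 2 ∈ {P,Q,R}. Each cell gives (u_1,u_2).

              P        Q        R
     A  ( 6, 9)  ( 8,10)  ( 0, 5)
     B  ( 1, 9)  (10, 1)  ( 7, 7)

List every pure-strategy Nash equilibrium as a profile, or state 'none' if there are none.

PSNE: ∅

(A,P): not NE [P2→Q gives 10>9]
(A,Q): not NE [P1→B gives 10>8]
(A,R): not NE [P1→B gives 7>0; P2→Q gives 10>5]
(B,P): not NE [P1→A gives 6>1]
(B,Q): not NE [P2→P gives 9>1]
(B,R): not NE [P2→P gives 9>7]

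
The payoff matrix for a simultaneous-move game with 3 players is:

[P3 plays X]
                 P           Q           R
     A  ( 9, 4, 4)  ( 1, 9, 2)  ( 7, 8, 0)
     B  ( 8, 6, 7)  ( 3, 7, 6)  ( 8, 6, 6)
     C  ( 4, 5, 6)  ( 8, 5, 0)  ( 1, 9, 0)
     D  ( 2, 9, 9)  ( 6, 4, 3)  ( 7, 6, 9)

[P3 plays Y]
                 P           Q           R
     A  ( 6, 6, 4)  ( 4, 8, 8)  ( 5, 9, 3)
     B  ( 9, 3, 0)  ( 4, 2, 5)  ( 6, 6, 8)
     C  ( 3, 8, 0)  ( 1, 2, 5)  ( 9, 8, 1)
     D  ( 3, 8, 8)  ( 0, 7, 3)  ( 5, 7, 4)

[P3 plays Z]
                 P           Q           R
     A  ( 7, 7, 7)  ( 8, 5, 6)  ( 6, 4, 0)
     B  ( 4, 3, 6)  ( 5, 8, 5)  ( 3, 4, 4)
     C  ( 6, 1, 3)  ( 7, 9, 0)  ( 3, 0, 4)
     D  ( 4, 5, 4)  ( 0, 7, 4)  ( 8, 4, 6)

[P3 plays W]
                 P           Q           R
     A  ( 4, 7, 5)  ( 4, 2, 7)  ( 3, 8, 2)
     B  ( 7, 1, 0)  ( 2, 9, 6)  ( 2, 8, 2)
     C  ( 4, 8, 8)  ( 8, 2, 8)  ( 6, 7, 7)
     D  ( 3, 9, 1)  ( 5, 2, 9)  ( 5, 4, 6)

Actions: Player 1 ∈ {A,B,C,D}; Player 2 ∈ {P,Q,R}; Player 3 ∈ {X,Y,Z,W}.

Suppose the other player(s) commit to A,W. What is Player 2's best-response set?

P2 best: {R}

u_2(P vs A,W) = 7
u_2(Q vs A,W) = 2
u_2(R vs A,W) = 8
max payoff 8 at {R}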